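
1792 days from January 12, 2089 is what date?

Counting forward 1792 days from January 12, 2089.
January has 31 days, so 31 − 12 = 19 days remain after January 12, 2089; 1792 − 19 = 1773 left.
February 2089 has 28 days (2089 is not a leap year): 1773 − 28 = 1745 left.
March 2089 has 31 days: 1745 − 31 = 1714 left.
April 2089 has 30 days: 1714 − 30 = 1684 left.
May 2089 has 31 days: 1684 − 31 = 1653 left.
June 2089 has 30 days: 1653 − 30 = 1623 left.
July 2089 has 31 days: 1623 − 31 = 1592 left.
August 2089 has 31 days: 1592 − 31 = 1561 left.
September 2089 has 30 days: 1561 − 30 = 1531 left.
October 2089 has 31 days: 1531 − 31 = 1500 left.
November 2089 has 30 days: 1500 − 30 = 1470 left.
December 2089 has 31 days: 1470 − 31 = 1439 left.
January 2090 has 31 days: 1439 − 31 = 1408 left.
February 2090 has 28 days (2090 is not a leap year): 1408 − 28 = 1380 left.
March 2090 has 31 days: 1380 − 31 = 1349 left.
April 2090 has 30 days: 1349 − 30 = 1319 left.
May 2090 has 31 days: 1319 − 31 = 1288 left.
June 2090 has 30 days: 1288 − 30 = 1258 left.
July 2090 has 31 days: 1258 − 31 = 1227 left.
August 2090 has 31 days: 1227 − 31 = 1196 left.
September 2090 has 30 days: 1196 − 30 = 1166 left.
October 2090 has 31 days: 1166 − 31 = 1135 left.
November 2090 has 30 days: 1135 − 30 = 1105 left.
December 2090 has 31 days: 1105 − 31 = 1074 left.
January 2091 has 31 days: 1074 − 31 = 1043 left.
February 2091 has 28 days (2091 is not a leap year): 1043 − 28 = 1015 left.
March 2091 has 31 days: 1015 − 31 = 984 left.
April 2091 has 30 days: 984 − 30 = 954 left.
May 2091 has 31 days: 954 − 31 = 923 left.
June 2091 has 30 days: 923 − 30 = 893 left.
July 2091 has 31 days: 893 − 31 = 862 left.
August 2091 has 31 days: 862 − 31 = 831 left.
September 2091 has 30 days: 831 − 30 = 801 left.
October 2091 has 31 days: 801 − 31 = 770 left.
November 2091 has 30 days: 770 − 30 = 740 left.
December 2091 has 31 days: 740 − 31 = 709 left.
January 2092 has 31 days: 709 − 31 = 678 left.
February 2092 has 29 days (2092 is a leap year): 678 − 29 = 649 left.
March 2092 has 31 days: 649 − 31 = 618 left.
April 2092 has 30 days: 618 − 30 = 588 left.
May 2092 has 31 days: 588 − 31 = 557 left.
June 2092 has 30 days: 557 − 30 = 527 left.
July 2092 has 31 days: 527 − 31 = 496 left.
August 2092 has 31 days: 496 − 31 = 465 left.
September 2092 has 30 days: 465 − 30 = 435 left.
October 2092 has 31 days: 435 − 31 = 404 left.
November 2092 has 30 days: 404 − 30 = 374 left.
December 2092 has 31 days: 374 − 31 = 343 left.
January 2093 has 31 days: 343 − 31 = 312 left.
February 2093 has 28 days (2093 is not a leap year): 312 − 28 = 284 left.
March 2093 has 31 days: 284 − 31 = 253 left.
April 2093 has 30 days: 253 − 30 = 223 left.
May 2093 has 31 days: 223 − 31 = 192 left.
June 2093 has 30 days: 192 − 30 = 162 left.
July 2093 has 31 days: 162 − 31 = 131 left.
August 2093 has 31 days: 131 − 31 = 100 left.
September 2093 has 30 days: 100 − 30 = 70 left.
October 2093 has 31 days: 70 − 31 = 39 left.
November 2093 has 30 days: 39 − 30 = 9 left.
9 days into December 2093 → December 9, 2093.

December 9, 2093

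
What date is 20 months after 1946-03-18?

Advancing 20 months from March 18, 1946.
month 3 + 20 = 23, which is month 11 of year 1947 → November 1947.
Day 18 is valid in November, giving November 18, 1947.

November 18, 1947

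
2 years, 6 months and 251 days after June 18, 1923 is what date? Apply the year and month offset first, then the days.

August 26, 1926

Adding 2 years, 6 months and 251 days from June 18, 1923: first the month/year part, then the days.
+2 years → 1925; month 6 + 6 = 12 → December 1925.
Day 18 is valid in December, giving December 18, 1925.
Now add 251 days from December 18, 1925.
December has 31 days, so 31 − 18 = 13 days remain after December 18, 1925; 251 − 13 = 238 left.
January 1926 has 31 days: 238 − 31 = 207 left.
February 1926 has 28 days (1926 is not a leap year): 207 − 28 = 179 left.
March 1926 has 31 days: 179 − 31 = 148 left.
April 1926 has 30 days: 148 − 30 = 118 left.
May 1926 has 31 days: 118 − 31 = 87 left.
June 1926 has 30 days: 87 − 30 = 57 left.
July 1926 has 31 days: 57 − 31 = 26 left.
26 days into August 1926 → August 26, 1926.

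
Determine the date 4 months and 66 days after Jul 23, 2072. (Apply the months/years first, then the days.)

Adding 4 months and 66 days from July 23, 2072: first the month/year part, then the days.
month 7 + 4 = 11 → November 2072.
Day 23 is valid in November, giving November 23, 2072.
Now add 66 days from November 23, 2072.
November has 30 days, so 30 − 23 = 7 days remain after November 23, 2072; 66 − 7 = 59 left.
December 2072 has 31 days: 59 − 31 = 28 left.
28 days into January 2073 → January 28, 2073.

January 28, 2073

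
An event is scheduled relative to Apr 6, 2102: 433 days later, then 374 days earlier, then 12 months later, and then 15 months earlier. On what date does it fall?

March 4, 2102

Advancing 433 days from April 6, 2102:
April has 30 days, so 30 − 6 = 24 days remain after April 6, 2102; 433 − 24 = 409 left.
May 2102 has 31 days: 409 − 31 = 378 left.
June 2102 has 30 days: 378 − 30 = 348 left.
July 2102 has 31 days: 348 − 31 = 317 left.
August 2102 has 31 days: 317 − 31 = 286 left.
September 2102 has 30 days: 286 − 30 = 256 left.
October 2102 has 31 days: 256 − 31 = 225 left.
November 2102 has 30 days: 225 − 30 = 195 left.
December 2102 has 31 days: 195 − 31 = 164 left.
January 2103 has 31 days: 164 − 31 = 133 left.
February 2103 has 28 days (2103 is not a leap year): 133 − 28 = 105 left.
March 2103 has 31 days: 105 − 31 = 74 left.
April 2103 has 30 days: 74 − 30 = 44 left.
May 2103 has 31 days: 44 − 31 = 13 left.
13 days into June 2103 → June 13, 2103.
Going back 374 days from June 13, 2103:
Going back 13 days from June 13, 2103 reaches the end of the previous month; 374 − 13 = 361 left.
May 2103 has 31 days: 361 − 31 = 330 left.
April 2103 has 30 days: 330 − 30 = 300 left.
March 2103 has 31 days: 300 − 31 = 269 left.
February 2103 has 28 days (2103 is not a leap year): 269 − 28 = 241 left.
January 2103 has 31 days: 241 − 31 = 210 left.
December 2102 has 31 days: 210 − 31 = 179 left.
November 2102 has 30 days: 179 − 30 = 149 left.
October 2102 has 31 days: 149 − 31 = 118 left.
September 2102 has 30 days: 118 − 30 = 88 left.
August 2102 has 31 days: 88 − 31 = 57 left.
July 2102 has 31 days: 57 − 31 = 26 left.
June 2102 has 30 days; 30 − 26 = 4 → June 4, 2102.
Counting forward 12 months from June 4, 2102:
month 6 + 12 = 18, which is month 6 of year 2103 → June 2103.
Day 4 is valid in June, giving June 4, 2103.
Subtracting 15 months from June 4, 2103:
month 6 − 15 = -9, which is month 3 of year 2102 → March 2102.
Day 4 is valid in March, giving March 4, 2102.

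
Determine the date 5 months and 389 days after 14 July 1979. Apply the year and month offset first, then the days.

Adding 5 months and 389 days from July 14, 1979: first the month/year part, then the days.
month 7 + 5 = 12 → December 1979.
Day 14 is valid in December, giving December 14, 1979.
Now add 389 days from December 14, 1979.
December has 31 days, so 31 − 14 = 17 days remain after December 14, 1979; 389 − 17 = 372 left.
January 1980 has 31 days: 372 − 31 = 341 left.
February 1980 has 29 days (1980 is a leap year): 341 − 29 = 312 left.
March 1980 has 31 days: 312 − 31 = 281 left.
April 1980 has 30 days: 281 − 30 = 251 left.
May 1980 has 31 days: 251 − 31 = 220 left.
June 1980 has 30 days: 220 − 30 = 190 left.
July 1980 has 31 days: 190 − 31 = 159 left.
August 1980 has 31 days: 159 − 31 = 128 left.
September 1980 has 30 days: 128 − 30 = 98 left.
October 1980 has 31 days: 98 − 31 = 67 left.
November 1980 has 30 days: 67 − 30 = 37 left.
December 1980 has 31 days: 37 − 31 = 6 left.
6 days into January 1981 → January 6, 1981.

January 6, 1981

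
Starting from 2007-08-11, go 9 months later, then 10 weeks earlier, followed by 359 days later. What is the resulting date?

Advancing 9 months from August 11, 2007:
month 8 + 9 = 17, which is month 5 of year 2008 → May 2008.
Day 11 is valid in May, giving May 11, 2008.
Subtracting 10 weeks (= 70 days) from May 11, 2008:
Going back 11 days from May 11, 2008 reaches the end of the previous month; 70 − 11 = 59 left.
April 2008 has 30 days: 59 − 30 = 29 left.
March 2008 has 31 days; 31 − 29 = 2 → March 2, 2008.
Counting forward 359 days from March 2, 2008:
March has 31 days, so 31 − 2 = 29 days remain after March 2, 2008; 359 − 29 = 330 left.
April 2008 has 30 days: 330 − 30 = 300 left.
May 2008 has 31 days: 300 − 31 = 269 left.
June 2008 has 30 days: 269 − 30 = 239 left.
July 2008 has 31 days: 239 − 31 = 208 left.
August 2008 has 31 days: 208 − 31 = 177 left.
September 2008 has 30 days: 177 − 30 = 147 left.
October 2008 has 31 days: 147 − 31 = 116 left.
November 2008 has 30 days: 116 − 30 = 86 left.
December 2008 has 31 days: 86 − 31 = 55 left.
January 2009 has 31 days: 55 − 31 = 24 left.
24 days into February 2009 → February 24, 2009.

February 24, 2009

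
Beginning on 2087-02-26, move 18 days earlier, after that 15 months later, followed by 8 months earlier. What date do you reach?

September 8, 2087

Going back 18 days from February 26, 2087:
26 − 18 = 8, still in February 2087.
Advancing 15 months from February 8, 2087:
month 2 + 15 = 17, which is month 5 of year 2088 → May 2088.
Day 8 is valid in May, giving May 8, 2088.
Counting back 8 months from May 8, 2088:
month 5 − 8 = -3, which is month 9 of year 2087 → September 2087.
Day 8 is valid in September, giving September 8, 2087.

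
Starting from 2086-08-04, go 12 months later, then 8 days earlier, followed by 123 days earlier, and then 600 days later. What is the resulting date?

November 15, 2088

Advancing 12 months from August 4, 2086:
month 8 + 12 = 20, which is month 8 of year 2087 → August 2087.
Day 4 is valid in August, giving August 4, 2087.
Going back 8 days from August 4, 2087:
Going back 4 days from August 4, 2087 reaches the end of the previous month; 8 − 4 = 4 left.
July 2087 has 31 days; 31 − 4 = 27 → July 27, 2087.
Subtracting 123 days from July 27, 2087:
Going back 27 days from July 27, 2087 reaches the end of the previous month; 123 − 27 = 96 left.
June 2087 has 30 days: 96 − 30 = 66 left.
May 2087 has 31 days: 66 − 31 = 35 left.
April 2087 has 30 days: 35 − 30 = 5 left.
March 2087 has 31 days; 31 − 5 = 26 → March 26, 2087.
Advancing 600 days from March 26, 2087:
March has 31 days, so 31 − 26 = 5 days remain after March 26, 2087; 600 − 5 = 595 left.
April 2087 has 30 days: 595 − 30 = 565 left.
May 2087 has 31 days: 565 − 31 = 534 left.
June 2087 has 30 days: 534 − 30 = 504 left.
July 2087 has 31 days: 504 − 31 = 473 left.
August 2087 has 31 days: 473 − 31 = 442 left.
September 2087 has 30 days: 442 − 30 = 412 left.
October 2087 has 31 days: 412 − 31 = 381 left.
November 2087 has 30 days: 381 − 30 = 351 left.
December 2087 has 31 days: 351 − 31 = 320 left.
January 2088 has 31 days: 320 − 31 = 289 left.
February 2088 has 29 days (2088 is a leap year): 289 − 29 = 260 left.
March 2088 has 31 days: 260 − 31 = 229 left.
April 2088 has 30 days: 229 − 30 = 199 left.
May 2088 has 31 days: 199 − 31 = 168 left.
June 2088 has 30 days: 168 − 30 = 138 left.
July 2088 has 31 days: 138 − 31 = 107 left.
August 2088 has 31 days: 107 − 31 = 76 left.
September 2088 has 30 days: 76 − 30 = 46 left.
October 2088 has 31 days: 46 − 31 = 15 left.
15 days into November 2088 → November 15, 2088.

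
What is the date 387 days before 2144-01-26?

Counting back 387 days from January 26, 2144.
Going back 26 days from January 26, 2144 reaches the end of the previous month; 387 − 26 = 361 left.
December 2143 has 31 days: 361 − 31 = 330 left.
November 2143 has 30 days: 330 − 30 = 300 left.
October 2143 has 31 days: 300 − 31 = 269 left.
September 2143 has 30 days: 269 − 30 = 239 left.
August 2143 has 31 days: 239 − 31 = 208 left.
July 2143 has 31 days: 208 − 31 = 177 left.
June 2143 has 30 days: 177 − 30 = 147 left.
May 2143 has 31 days: 147 − 31 = 116 left.
April 2143 has 30 days: 116 − 30 = 86 left.
March 2143 has 31 days: 86 − 31 = 55 left.
February 2143 has 28 days (2143 is not a leap year): 55 − 28 = 27 left.
January 2143 has 31 days; 31 − 27 = 4 → January 4, 2143.

January 4, 2143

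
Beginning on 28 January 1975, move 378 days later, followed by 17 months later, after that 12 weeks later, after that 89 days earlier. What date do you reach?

July 5, 1977

Adding 378 days from January 28, 1975:
January has 31 days, so 31 − 28 = 3 days remain after January 28, 1975; 378 − 3 = 375 left.
February 1975 has 28 days (1975 is not a leap year): 375 − 28 = 347 left.
March 1975 has 31 days: 347 − 31 = 316 left.
April 1975 has 30 days: 316 − 30 = 286 left.
May 1975 has 31 days: 286 − 31 = 255 left.
June 1975 has 30 days: 255 − 30 = 225 left.
July 1975 has 31 days: 225 − 31 = 194 left.
August 1975 has 31 days: 194 − 31 = 163 left.
September 1975 has 30 days: 163 − 30 = 133 left.
October 1975 has 31 days: 133 − 31 = 102 left.
November 1975 has 30 days: 102 − 30 = 72 left.
December 1975 has 31 days: 72 − 31 = 41 left.
January 1976 has 31 days: 41 − 31 = 10 left.
10 days into February 1976 → February 10, 1976.
Adding 17 months from February 10, 1976:
month 2 + 17 = 19, which is month 7 of year 1977 → July 1977.
Day 10 is valid in July, giving July 10, 1977.
Advancing 12 weeks (= 84 days) from July 10, 1977:
July has 31 days, so 31 − 10 = 21 days remain after July 10, 1977; 84 − 21 = 63 left.
August 1977 has 31 days: 63 − 31 = 32 left.
September 1977 has 30 days: 32 − 30 = 2 left.
2 days into October 1977 → October 2, 1977.
Counting back 89 days from October 2, 1977:
Going back 2 days from October 2, 1977 reaches the end of the previous month; 89 − 2 = 87 left.
September 1977 has 30 days: 87 − 30 = 57 left.
August 1977 has 31 days: 57 − 31 = 26 left.
July 1977 has 31 days; 31 − 26 = 5 → July 5, 1977.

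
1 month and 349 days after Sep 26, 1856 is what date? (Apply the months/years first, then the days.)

Adding 1 month and 349 days from September 26, 1856: first the month/year part, then the days.
month 9 + 1 = 10 → October 1856.
Day 26 is valid in October, giving October 26, 1856.
Now add 349 days from October 26, 1856.
October has 31 days, so 31 − 26 = 5 days remain after October 26, 1856; 349 − 5 = 344 left.
November 1856 has 30 days: 344 − 30 = 314 left.
December 1856 has 31 days: 314 − 31 = 283 left.
January 1857 has 31 days: 283 − 31 = 252 left.
February 1857 has 28 days (1857 is not a leap year): 252 − 28 = 224 left.
March 1857 has 31 days: 224 − 31 = 193 left.
April 1857 has 30 days: 193 − 30 = 163 left.
May 1857 has 31 days: 163 − 31 = 132 left.
June 1857 has 30 days: 132 − 30 = 102 left.
July 1857 has 31 days: 102 − 31 = 71 left.
August 1857 has 31 days: 71 − 31 = 40 left.
September 1857 has 30 days: 40 − 30 = 10 left.
10 days into October 1857 → October 10, 1857.

October 10, 1857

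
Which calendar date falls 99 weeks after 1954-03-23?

February 14, 1956

Adding 99 weeks = 693 days from March 23, 1954.
March has 31 days, so 31 − 23 = 8 days remain after March 23, 1954; 693 − 8 = 685 left.
April 1954 has 30 days: 685 − 30 = 655 left.
May 1954 has 31 days: 655 − 31 = 624 left.
June 1954 has 30 days: 624 − 30 = 594 left.
July 1954 has 31 days: 594 − 31 = 563 left.
August 1954 has 31 days: 563 − 31 = 532 left.
September 1954 has 30 days: 532 − 30 = 502 left.
October 1954 has 31 days: 502 − 31 = 471 left.
November 1954 has 30 days: 471 − 30 = 441 left.
December 1954 has 31 days: 441 − 31 = 410 left.
January 1955 has 31 days: 410 − 31 = 379 left.
February 1955 has 28 days (1955 is not a leap year): 379 − 28 = 351 left.
March 1955 has 31 days: 351 − 31 = 320 left.
April 1955 has 30 days: 320 − 30 = 290 left.
May 1955 has 31 days: 290 − 31 = 259 left.
June 1955 has 30 days: 259 − 30 = 229 left.
July 1955 has 31 days: 229 − 31 = 198 left.
August 1955 has 31 days: 198 − 31 = 167 left.
September 1955 has 30 days: 167 − 30 = 137 left.
October 1955 has 31 days: 137 − 31 = 106 left.
November 1955 has 30 days: 106 − 30 = 76 left.
December 1955 has 31 days: 76 − 31 = 45 left.
January 1956 has 31 days: 45 − 31 = 14 left.
14 days into February 1956 → February 14, 1956.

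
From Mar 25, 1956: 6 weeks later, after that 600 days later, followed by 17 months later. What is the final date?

May 27, 1959

Advancing 6 weeks (= 42 days) from March 25, 1956:
March has 31 days, so 31 − 25 = 6 days remain after March 25, 1956; 42 − 6 = 36 left.
April 1956 has 30 days: 36 − 30 = 6 left.
6 days into May 1956 → May 6, 1956.
Adding 600 days from May 6, 1956:
May has 31 days, so 31 − 6 = 25 days remain after May 6, 1956; 600 − 25 = 575 left.
June 1956 has 30 days: 575 − 30 = 545 left.
July 1956 has 31 days: 545 − 31 = 514 left.
August 1956 has 31 days: 514 − 31 = 483 left.
September 1956 has 30 days: 483 − 30 = 453 left.
October 1956 has 31 days: 453 − 31 = 422 left.
November 1956 has 30 days: 422 − 30 = 392 left.
December 1956 has 31 days: 392 − 31 = 361 left.
January 1957 has 31 days: 361 − 31 = 330 left.
February 1957 has 28 days (1957 is not a leap year): 330 − 28 = 302 left.
March 1957 has 31 days: 302 − 31 = 271 left.
April 1957 has 30 days: 271 − 30 = 241 left.
May 1957 has 31 days: 241 − 31 = 210 left.
June 1957 has 30 days: 210 − 30 = 180 left.
July 1957 has 31 days: 180 − 31 = 149 left.
August 1957 has 31 days: 149 − 31 = 118 left.
September 1957 has 30 days: 118 − 30 = 88 left.
October 1957 has 31 days: 88 − 31 = 57 left.
November 1957 has 30 days: 57 − 30 = 27 left.
27 days into December 1957 → December 27, 1957.
Adding 17 months from December 27, 1957:
month 12 + 17 = 29, which is month 5 of year 1959 → May 1959.
Day 27 is valid in May, giving May 27, 1959.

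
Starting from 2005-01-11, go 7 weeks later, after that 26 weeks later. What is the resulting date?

August 30, 2005

Adding 7 weeks (= 49 days) from January 11, 2005:
January has 31 days, so 31 − 11 = 20 days remain after January 11, 2005; 49 − 20 = 29 left.
February 2005 has 28 days (2005 is not a leap year): 29 − 28 = 1 left.
1 day into March 2005 → March 1, 2005.
Adding 26 weeks (= 182 days) from March 1, 2005:
March has 31 days, so 31 − 1 = 30 days remain after March 1, 2005; 182 − 30 = 152 left.
April 2005 has 30 days: 152 − 30 = 122 left.
May 2005 has 31 days: 122 − 31 = 91 left.
June 2005 has 30 days: 91 − 30 = 61 left.
July 2005 has 31 days: 61 − 31 = 30 left.
30 days into August 2005 → August 30, 2005.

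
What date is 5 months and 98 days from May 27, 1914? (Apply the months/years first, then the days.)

February 2, 1915

Counting forward 5 months and 98 days from May 27, 1914: first the month/year part, then the days.
month 5 + 5 = 10 → October 1914.
Day 27 is valid in October, giving October 27, 1914.
Now add 98 days from October 27, 1914.
October has 31 days, so 31 − 27 = 4 days remain after October 27, 1914; 98 − 4 = 94 left.
November 1914 has 30 days: 94 − 30 = 64 left.
December 1914 has 31 days: 64 − 31 = 33 left.
January 1915 has 31 days: 33 − 31 = 2 left.
2 days into February 1915 → February 2, 1915.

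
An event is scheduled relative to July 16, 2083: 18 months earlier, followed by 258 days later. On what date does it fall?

October 1, 2082

Counting back 18 months from July 16, 2083:
month 7 − 18 = -11, which is month 1 of year 2082 → January 2082.
Day 16 is valid in January, giving January 16, 2082.
Counting forward 258 days from January 16, 2082:
January has 31 days, so 31 − 16 = 15 days remain after January 16, 2082; 258 − 15 = 243 left.
February 2082 has 28 days (2082 is not a leap year): 243 − 28 = 215 left.
March 2082 has 31 days: 215 − 31 = 184 left.
April 2082 has 30 days: 184 − 30 = 154 left.
May 2082 has 31 days: 154 − 31 = 123 left.
June 2082 has 30 days: 123 − 30 = 93 left.
July 2082 has 31 days: 93 − 31 = 62 left.
August 2082 has 31 days: 62 − 31 = 31 left.
September 2082 has 30 days: 31 − 30 = 1 left.
1 day into October 2082 → October 1, 2082.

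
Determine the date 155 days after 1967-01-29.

Advancing 155 days from January 29, 1967.
January has 31 days, so 31 − 29 = 2 days remain after January 29, 1967; 155 − 2 = 153 left.
February 1967 has 28 days (1967 is not a leap year): 153 − 28 = 125 left.
March 1967 has 31 days: 125 − 31 = 94 left.
April 1967 has 30 days: 94 − 30 = 64 left.
May 1967 has 31 days: 64 − 31 = 33 left.
June 1967 has 30 days: 33 − 30 = 3 left.
3 days into July 1967 → July 3, 1967.

July 3, 1967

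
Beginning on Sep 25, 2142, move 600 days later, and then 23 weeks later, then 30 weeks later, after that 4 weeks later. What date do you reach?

Advancing 600 days from September 25, 2142:
September has 30 days, so 30 − 25 = 5 days remain after September 25, 2142; 600 − 5 = 595 left.
October 2142 has 31 days: 595 − 31 = 564 left.
November 2142 has 30 days: 564 − 30 = 534 left.
December 2142 has 31 days: 534 − 31 = 503 left.
January 2143 has 31 days: 503 − 31 = 472 left.
February 2143 has 28 days (2143 is not a leap year): 472 − 28 = 444 left.
March 2143 has 31 days: 444 − 31 = 413 left.
April 2143 has 30 days: 413 − 30 = 383 left.
May 2143 has 31 days: 383 − 31 = 352 left.
June 2143 has 30 days: 352 − 30 = 322 left.
July 2143 has 31 days: 322 − 31 = 291 left.
August 2143 has 31 days: 291 − 31 = 260 left.
September 2143 has 30 days: 260 − 30 = 230 left.
October 2143 has 31 days: 230 − 31 = 199 left.
November 2143 has 30 days: 199 − 30 = 169 left.
December 2143 has 31 days: 169 − 31 = 138 left.
January 2144 has 31 days: 138 − 31 = 107 left.
February 2144 has 29 days (2144 is a leap year): 107 − 29 = 78 left.
March 2144 has 31 days: 78 − 31 = 47 left.
April 2144 has 30 days: 47 − 30 = 17 left.
17 days into May 2144 → May 17, 2144.
Counting forward 23 weeks (= 161 days) from May 17, 2144:
May has 31 days, so 31 − 17 = 14 days remain after May 17, 2144; 161 − 14 = 147 left.
June 2144 has 30 days: 147 − 30 = 117 left.
July 2144 has 31 days: 117 − 31 = 86 left.
August 2144 has 31 days: 86 − 31 = 55 left.
September 2144 has 30 days: 55 − 30 = 25 left.
25 days into October 2144 → October 25, 2144.
Advancing 30 weeks (= 210 days) from October 25, 2144:
October has 31 days, so 31 − 25 = 6 days remain after October 25, 2144; 210 − 6 = 204 left.
November 2144 has 30 days: 204 − 30 = 174 left.
December 2144 has 31 days: 174 − 31 = 143 left.
January 2145 has 31 days: 143 − 31 = 112 left.
February 2145 has 28 days (2145 is not a leap year): 112 − 28 = 84 left.
March 2145 has 31 days: 84 − 31 = 53 left.
April 2145 has 30 days: 53 − 30 = 23 left.
23 days into May 2145 → May 23, 2145.
Advancing 4 weeks (= 28 days) from May 23, 2145:
May has 31 days, so 31 − 23 = 8 days remain after May 23, 2145; 28 − 8 = 20 left.
20 days into June 2145 → June 20, 2145.

June 20, 2145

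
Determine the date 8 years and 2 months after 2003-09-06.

November 6, 2011

Adding 8 years and 2 months from September 6, 2003.
+8 years → 2011; month 9 + 2 = 11 → November 2011.
Day 6 is valid in November, giving November 6, 2011.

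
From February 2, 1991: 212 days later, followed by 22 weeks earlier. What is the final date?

Counting forward 212 days from February 2, 1991:
February has 28 days, so 28 − 2 = 26 days remain after February 2, 1991; 212 − 26 = 186 left.
March 1991 has 31 days: 186 − 31 = 155 left.
April 1991 has 30 days: 155 − 30 = 125 left.
May 1991 has 31 days: 125 − 31 = 94 left.
June 1991 has 30 days: 94 − 30 = 64 left.
July 1991 has 31 days: 64 − 31 = 33 left.
August 1991 has 31 days: 33 − 31 = 2 left.
2 days into September 1991 → September 2, 1991.
Counting back 22 weeks (= 154 days) from September 2, 1991:
Going back 2 days from September 2, 1991 reaches the end of the previous month; 154 − 2 = 152 left.
August 1991 has 31 days: 152 − 31 = 121 left.
July 1991 has 31 days: 121 − 31 = 90 left.
June 1991 has 30 days: 90 − 30 = 60 left.
May 1991 has 31 days: 60 − 31 = 29 left.
April 1991 has 30 days; 30 − 29 = 1 → April 1, 1991.

April 1, 1991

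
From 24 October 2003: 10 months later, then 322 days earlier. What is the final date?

October 7, 2003

Advancing 10 months from October 24, 2003:
month 10 + 10 = 20, which is month 8 of year 2004 → August 2004.
Day 24 is valid in August, giving August 24, 2004.
Subtracting 322 days from August 24, 2004:
Going back 24 days from August 24, 2004 reaches the end of the previous month; 322 − 24 = 298 left.
July 2004 has 31 days: 298 − 31 = 267 left.
June 2004 has 30 days: 267 − 30 = 237 left.
May 2004 has 31 days: 237 − 31 = 206 left.
April 2004 has 30 days: 206 − 30 = 176 left.
March 2004 has 31 days: 176 − 31 = 145 left.
February 2004 has 29 days (2004 is a leap year): 145 − 29 = 116 left.
January 2004 has 31 days: 116 − 31 = 85 left.
December 2003 has 31 days: 85 − 31 = 54 left.
November 2003 has 30 days: 54 − 30 = 24 left.
October 2003 has 31 days; 31 − 24 = 7 → October 7, 2003.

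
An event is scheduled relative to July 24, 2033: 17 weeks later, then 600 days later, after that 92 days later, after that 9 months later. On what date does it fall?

Counting forward 17 weeks (= 119 days) from July 24, 2033:
July has 31 days, so 31 − 24 = 7 days remain after July 24, 2033; 119 − 7 = 112 left.
August 2033 has 31 days: 112 − 31 = 81 left.
September 2033 has 30 days: 81 − 30 = 51 left.
October 2033 has 31 days: 51 − 31 = 20 left.
20 days into November 2033 → November 20, 2033.
Counting forward 600 days from November 20, 2033:
November has 30 days, so 30 − 20 = 10 days remain after November 20, 2033; 600 − 10 = 590 left.
December 2033 has 31 days: 590 − 31 = 559 left.
January 2034 has 31 days: 559 − 31 = 528 left.
February 2034 has 28 days (2034 is not a leap year): 528 − 28 = 500 left.
March 2034 has 31 days: 500 − 31 = 469 left.
April 2034 has 30 days: 469 − 30 = 439 left.
May 2034 has 31 days: 439 − 31 = 408 left.
June 2034 has 30 days: 408 − 30 = 378 left.
July 2034 has 31 days: 378 − 31 = 347 left.
August 2034 has 31 days: 347 − 31 = 316 left.
September 2034 has 30 days: 316 − 30 = 286 left.
October 2034 has 31 days: 286 − 31 = 255 left.
November 2034 has 30 days: 255 − 30 = 225 left.
December 2034 has 31 days: 225 − 31 = 194 left.
January 2035 has 31 days: 194 − 31 = 163 left.
February 2035 has 28 days (2035 is not a leap year): 163 − 28 = 135 left.
March 2035 has 31 days: 135 − 31 = 104 left.
April 2035 has 30 days: 104 − 30 = 74 left.
May 2035 has 31 days: 74 − 31 = 43 left.
June 2035 has 30 days: 43 − 30 = 13 left.
13 days into July 2035 → July 13, 2035.
Advancing 92 days from July 13, 2035:
July has 31 days, so 31 − 13 = 18 days remain after July 13, 2035; 92 − 18 = 74 left.
August 2035 has 31 days: 74 − 31 = 43 left.
September 2035 has 30 days: 43 − 30 = 13 left.
13 days into October 2035 → October 13, 2035.
Counting forward 9 months from October 13, 2035:
month 10 + 9 = 19, which is month 7 of year 2036 → July 2036.
Day 13 is valid in July, giving July 13, 2036.

July 13, 2036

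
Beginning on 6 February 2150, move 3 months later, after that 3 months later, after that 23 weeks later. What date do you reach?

January 14, 2151

Counting forward 3 months from February 6, 2150:
month 2 + 3 = 5 → May 2150.
Day 6 is valid in May, giving May 6, 2150.
Counting forward 3 months from May 6, 2150:
month 5 + 3 = 8 → August 2150.
Day 6 is valid in August, giving August 6, 2150.
Advancing 23 weeks (= 161 days) from August 6, 2150:
August has 31 days, so 31 − 6 = 25 days remain after August 6, 2150; 161 − 25 = 136 left.
September 2150 has 30 days: 136 − 30 = 106 left.
October 2150 has 31 days: 106 − 31 = 75 left.
November 2150 has 30 days: 75 − 30 = 45 left.
December 2150 has 31 days: 45 − 31 = 14 left.
14 days into January 2151 → January 14, 2151.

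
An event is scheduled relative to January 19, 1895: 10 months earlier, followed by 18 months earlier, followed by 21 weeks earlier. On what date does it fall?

April 25, 1892

Going back 10 months from January 19, 1895:
month 1 − 10 = -9, which is month 3 of year 1894 → March 1894.
Day 19 is valid in March, giving March 19, 1894.
Going back 18 months from March 19, 1894:
month 3 − 18 = -15, which is month 9 of year 1892 → September 1892.
Day 19 is valid in September, giving September 19, 1892.
Going back 21 weeks (= 147 days) from September 19, 1892:
Going back 19 days from September 19, 1892 reaches the end of the previous month; 147 − 19 = 128 left.
August 1892 has 31 days: 128 − 31 = 97 left.
July 1892 has 31 days: 97 − 31 = 66 left.
June 1892 has 30 days: 66 − 30 = 36 left.
May 1892 has 31 days: 36 − 31 = 5 left.
April 1892 has 30 days; 30 − 5 = 25 → April 25, 1892.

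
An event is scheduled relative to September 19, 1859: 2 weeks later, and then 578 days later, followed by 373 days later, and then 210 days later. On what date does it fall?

December 7, 1862

Counting forward 2 weeks (= 14 days) from September 19, 1859:
September has 30 days, so 30 − 19 = 11 days remain after September 19, 1859; 14 − 11 = 3 left.
3 days into October 1859 → October 3, 1859.
Adding 578 days from October 3, 1859:
October has 31 days, so 31 − 3 = 28 days remain after October 3, 1859; 578 − 28 = 550 left.
November 1859 has 30 days: 550 − 30 = 520 left.
December 1859 has 31 days: 520 − 31 = 489 left.
January 1860 has 31 days: 489 − 31 = 458 left.
February 1860 has 29 days (1860 is a leap year): 458 − 29 = 429 left.
March 1860 has 31 days: 429 − 31 = 398 left.
April 1860 has 30 days: 398 − 30 = 368 left.
May 1860 has 31 days: 368 − 31 = 337 left.
June 1860 has 30 days: 337 − 30 = 307 left.
July 1860 has 31 days: 307 − 31 = 276 left.
August 1860 has 31 days: 276 − 31 = 245 left.
September 1860 has 30 days: 245 − 30 = 215 left.
October 1860 has 31 days: 215 − 31 = 184 left.
November 1860 has 30 days: 184 − 30 = 154 left.
December 1860 has 31 days: 154 − 31 = 123 left.
January 1861 has 31 days: 123 − 31 = 92 left.
February 1861 has 28 days (1861 is not a leap year): 92 − 28 = 64 left.
March 1861 has 31 days: 64 − 31 = 33 left.
April 1861 has 30 days: 33 − 30 = 3 left.
3 days into May 1861 → May 3, 1861.
Counting forward 373 days from May 3, 1861:
May has 31 days, so 31 − 3 = 28 days remain after May 3, 1861; 373 − 28 = 345 left.
June 1861 has 30 days: 345 − 30 = 315 left.
July 1861 has 31 days: 315 − 31 = 284 left.
August 1861 has 31 days: 284 − 31 = 253 left.
September 1861 has 30 days: 253 − 30 = 223 left.
October 1861 has 31 days: 223 − 31 = 192 left.
November 1861 has 30 days: 192 − 30 = 162 left.
December 1861 has 31 days: 162 − 31 = 131 left.
January 1862 has 31 days: 131 − 31 = 100 left.
February 1862 has 28 days (1862 is not a leap year): 100 − 28 = 72 left.
March 1862 has 31 days: 72 − 31 = 41 left.
April 1862 has 30 days: 41 − 30 = 11 left.
11 days into May 1862 → May 11, 1862.
Advancing 210 days from May 11, 1862:
May has 31 days, so 31 − 11 = 20 days remain after May 11, 1862; 210 − 20 = 190 left.
June 1862 has 30 days: 190 − 30 = 160 left.
July 1862 has 31 days: 160 − 31 = 129 left.
August 1862 has 31 days: 129 − 31 = 98 left.
September 1862 has 30 days: 98 − 30 = 68 left.
October 1862 has 31 days: 68 − 31 = 37 left.
November 1862 has 30 days: 37 − 30 = 7 left.
7 days into December 1862 → December 7, 1862.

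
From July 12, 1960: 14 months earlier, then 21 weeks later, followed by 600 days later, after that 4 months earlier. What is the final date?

January 28, 1961

Going back 14 months from July 12, 1960:
month 7 − 14 = -7, which is month 5 of year 1959 → May 1959.
Day 12 is valid in May, giving May 12, 1959.
Counting forward 21 weeks (= 147 days) from May 12, 1959:
May has 31 days, so 31 − 12 = 19 days remain after May 12, 1959; 147 − 19 = 128 left.
June 1959 has 30 days: 128 − 30 = 98 left.
July 1959 has 31 days: 98 − 31 = 67 left.
August 1959 has 31 days: 67 − 31 = 36 left.
September 1959 has 30 days: 36 − 30 = 6 left.
6 days into October 1959 → October 6, 1959.
Adding 600 days from October 6, 1959:
October has 31 days, so 31 − 6 = 25 days remain after October 6, 1959; 600 − 25 = 575 left.
November 1959 has 30 days: 575 − 30 = 545 left.
December 1959 has 31 days: 545 − 31 = 514 left.
January 1960 has 31 days: 514 − 31 = 483 left.
February 1960 has 29 days (1960 is a leap year): 483 − 29 = 454 left.
March 1960 has 31 days: 454 − 31 = 423 left.
April 1960 has 30 days: 423 − 30 = 393 left.
May 1960 has 31 days: 393 − 31 = 362 left.
June 1960 has 30 days: 362 − 30 = 332 left.
July 1960 has 31 days: 332 − 31 = 301 left.
August 1960 has 31 days: 301 − 31 = 270 left.
September 1960 has 30 days: 270 − 30 = 240 left.
October 1960 has 31 days: 240 − 31 = 209 left.
November 1960 has 30 days: 209 − 30 = 179 left.
December 1960 has 31 days: 179 − 31 = 148 left.
January 1961 has 31 days: 148 − 31 = 117 left.
February 1961 has 28 days (1961 is not a leap year): 117 − 28 = 89 left.
March 1961 has 31 days: 89 − 31 = 58 left.
April 1961 has 30 days: 58 − 30 = 28 left.
28 days into May 1961 → May 28, 1961.
Counting back 4 months from May 28, 1961:
month 5 − 4 = 1 → January 1961.
Day 28 is valid in January, giving January 28, 1961.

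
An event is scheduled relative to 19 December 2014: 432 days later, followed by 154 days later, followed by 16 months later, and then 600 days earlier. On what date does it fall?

April 6, 2016

Counting forward 432 days from December 19, 2014:
December has 31 days, so 31 − 19 = 12 days remain after December 19, 2014; 432 − 12 = 420 left.
January 2015 has 31 days: 420 − 31 = 389 left.
February 2015 has 28 days (2015 is not a leap year): 389 − 28 = 361 left.
March 2015 has 31 days: 361 − 31 = 330 left.
April 2015 has 30 days: 330 − 30 = 300 left.
May 2015 has 31 days: 300 − 31 = 269 left.
June 2015 has 30 days: 269 − 30 = 239 left.
July 2015 has 31 days: 239 − 31 = 208 left.
August 2015 has 31 days: 208 − 31 = 177 left.
September 2015 has 30 days: 177 − 30 = 147 left.
October 2015 has 31 days: 147 − 31 = 116 left.
November 2015 has 30 days: 116 − 30 = 86 left.
December 2015 has 31 days: 86 − 31 = 55 left.
January 2016 has 31 days: 55 − 31 = 24 left.
24 days into February 2016 → February 24, 2016.
Adding 154 days from February 24, 2016:
February has 29 days, so 29 − 24 = 5 days remain after February 24, 2016; 154 − 5 = 149 left.
March 2016 has 31 days: 149 − 31 = 118 left.
April 2016 has 30 days: 118 − 30 = 88 left.
May 2016 has 31 days: 88 − 31 = 57 left.
June 2016 has 30 days: 57 − 30 = 27 left.
27 days into July 2016 → July 27, 2016.
Adding 16 months from July 27, 2016:
month 7 + 16 = 23, which is month 11 of year 2017 → November 2017.
Day 27 is valid in November, giving November 27, 2017.
Subtracting 600 days from November 27, 2017:
Going back 27 days from November 27, 2017 reaches the end of the previous month; 600 − 27 = 573 left.
October 2017 has 31 days: 573 − 31 = 542 left.
September 2017 has 30 days: 542 − 30 = 512 left.
August 2017 has 31 days: 512 − 31 = 481 left.
July 2017 has 31 days: 481 − 31 = 450 left.
June 2017 has 30 days: 450 − 30 = 420 left.
May 2017 has 31 days: 420 − 31 = 389 left.
April 2017 has 30 days: 389 − 30 = 359 left.
March 2017 has 31 days: 359 − 31 = 328 left.
February 2017 has 28 days (2017 is not a leap year): 328 − 28 = 300 left.
January 2017 has 31 days: 300 − 31 = 269 left.
December 2016 has 31 days: 269 − 31 = 238 left.
November 2016 has 30 days: 238 − 30 = 208 left.
October 2016 has 31 days: 208 − 31 = 177 left.
September 2016 has 30 days: 177 − 30 = 147 left.
August 2016 has 31 days: 147 − 31 = 116 left.
July 2016 has 31 days: 116 − 31 = 85 left.
June 2016 has 30 days: 85 − 30 = 55 left.
May 2016 has 31 days: 55 − 31 = 24 left.
April 2016 has 30 days; 30 − 24 = 6 → April 6, 2016.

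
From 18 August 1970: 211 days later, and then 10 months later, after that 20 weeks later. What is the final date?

June 5, 1972

Counting forward 211 days from August 18, 1970:
August has 31 days, so 31 − 18 = 13 days remain after August 18, 1970; 211 − 13 = 198 left.
September 1970 has 30 days: 198 − 30 = 168 left.
October 1970 has 31 days: 168 − 31 = 137 left.
November 1970 has 30 days: 137 − 30 = 107 left.
December 1970 has 31 days: 107 − 31 = 76 left.
January 1971 has 31 days: 76 − 31 = 45 left.
February 1971 has 28 days (1971 is not a leap year): 45 − 28 = 17 left.
17 days into March 1971 → March 17, 1971.
Advancing 10 months from March 17, 1971:
month 3 + 10 = 13, which is month 1 of year 1972 → January 1972.
Day 17 is valid in January, giving January 17, 1972.
Advancing 20 weeks (= 140 days) from January 17, 1972:
January has 31 days, so 31 − 17 = 14 days remain after January 17, 1972; 140 − 14 = 126 left.
February 1972 has 29 days (1972 is a leap year): 126 − 29 = 97 left.
March 1972 has 31 days: 97 − 31 = 66 left.
April 1972 has 30 days: 66 − 30 = 36 left.
May 1972 has 31 days: 36 − 31 = 5 left.
5 days into June 1972 → June 5, 1972.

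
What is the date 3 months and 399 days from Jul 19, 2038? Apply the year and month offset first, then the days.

Counting forward 3 months and 399 days from July 19, 2038: first the month/year part, then the days.
month 7 + 3 = 10 → October 2038.
Day 19 is valid in October, giving October 19, 2038.
Now add 399 days from October 19, 2038.
October has 31 days, so 31 − 19 = 12 days remain after October 19, 2038; 399 − 12 = 387 left.
November 2038 has 30 days: 387 − 30 = 357 left.
December 2038 has 31 days: 357 − 31 = 326 left.
January 2039 has 31 days: 326 − 31 = 295 left.
February 2039 has 28 days (2039 is not a leap year): 295 − 28 = 267 left.
March 2039 has 31 days: 267 − 31 = 236 left.
April 2039 has 30 days: 236 − 30 = 206 left.
May 2039 has 31 days: 206 − 31 = 175 left.
June 2039 has 30 days: 175 − 30 = 145 left.
July 2039 has 31 days: 145 − 31 = 114 left.
August 2039 has 31 days: 114 − 31 = 83 left.
September 2039 has 30 days: 83 − 30 = 53 left.
October 2039 has 31 days: 53 − 31 = 22 left.
22 days into November 2039 → November 22, 2039.

November 22, 2039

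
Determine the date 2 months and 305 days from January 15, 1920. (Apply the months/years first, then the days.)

January 14, 1921

Counting forward 2 months and 305 days from January 15, 1920: first the month/year part, then the days.
month 1 + 2 = 3 → March 1920.
Day 15 is valid in March, giving March 15, 1920.
Now add 305 days from March 15, 1920.
March has 31 days, so 31 − 15 = 16 days remain after March 15, 1920; 305 − 16 = 289 left.
April 1920 has 30 days: 289 − 30 = 259 left.
May 1920 has 31 days: 259 − 31 = 228 left.
June 1920 has 30 days: 228 − 30 = 198 left.
July 1920 has 31 days: 198 − 31 = 167 left.
August 1920 has 31 days: 167 − 31 = 136 left.
September 1920 has 30 days: 136 − 30 = 106 left.
October 1920 has 31 days: 106 − 31 = 75 left.
November 1920 has 30 days: 75 − 30 = 45 left.
December 1920 has 31 days: 45 − 31 = 14 left.
14 days into January 1921 → January 14, 1921.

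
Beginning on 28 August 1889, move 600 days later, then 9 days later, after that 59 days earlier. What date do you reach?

March 1, 1891

Adding 600 days from August 28, 1889:
August has 31 days, so 31 − 28 = 3 days remain after August 28, 1889; 600 − 3 = 597 left.
September 1889 has 30 days: 597 − 30 = 567 left.
October 1889 has 31 days: 567 − 31 = 536 left.
November 1889 has 30 days: 536 − 30 = 506 left.
December 1889 has 31 days: 506 − 31 = 475 left.
January 1890 has 31 days: 475 − 31 = 444 left.
February 1890 has 28 days (1890 is not a leap year): 444 − 28 = 416 left.
March 1890 has 31 days: 416 − 31 = 385 left.
April 1890 has 30 days: 385 − 30 = 355 left.
May 1890 has 31 days: 355 − 31 = 324 left.
June 1890 has 30 days: 324 − 30 = 294 left.
July 1890 has 31 days: 294 − 31 = 263 left.
August 1890 has 31 days: 263 − 31 = 232 left.
September 1890 has 30 days: 232 − 30 = 202 left.
October 1890 has 31 days: 202 − 31 = 171 left.
November 1890 has 30 days: 171 − 30 = 141 left.
December 1890 has 31 days: 141 − 31 = 110 left.
January 1891 has 31 days: 110 − 31 = 79 left.
February 1891 has 28 days (1891 is not a leap year): 79 − 28 = 51 left.
March 1891 has 31 days: 51 − 31 = 20 left.
20 days into April 1891 → April 20, 1891.
Adding 9 days from April 20, 1891:
April has 30 days; 20 + 9 = 29, still in April.
Subtracting 59 days from April 29, 1891:
Going back 29 days from April 29, 1891 reaches the end of the previous month; 59 − 29 = 30 left.
March 1891 has 31 days; 31 − 30 = 1 → March 1, 1891.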